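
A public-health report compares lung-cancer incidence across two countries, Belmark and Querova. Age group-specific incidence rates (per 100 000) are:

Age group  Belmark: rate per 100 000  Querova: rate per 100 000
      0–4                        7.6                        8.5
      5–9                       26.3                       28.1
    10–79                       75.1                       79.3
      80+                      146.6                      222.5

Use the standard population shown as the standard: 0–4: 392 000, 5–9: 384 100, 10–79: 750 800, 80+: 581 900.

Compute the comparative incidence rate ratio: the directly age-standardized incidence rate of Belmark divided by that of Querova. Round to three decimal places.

0.762

Standard total = 2 108 800; weights = 0.1859, 0.1821, 0.3560, 0.2759.
Belmark: 0.1859×7.6 + 0.1821×26.3 + 0.3560×75.1 + 0.2759×146.6 = 73.3937 per 100 000.
Querova: 0.1859×8.5 + 0.1821×28.1 + 0.3560×79.3 + 0.2759×222.5 = 96.3280 per 100 000.
Ratio = 73.3937 ÷ 96.3280 = 0.76191.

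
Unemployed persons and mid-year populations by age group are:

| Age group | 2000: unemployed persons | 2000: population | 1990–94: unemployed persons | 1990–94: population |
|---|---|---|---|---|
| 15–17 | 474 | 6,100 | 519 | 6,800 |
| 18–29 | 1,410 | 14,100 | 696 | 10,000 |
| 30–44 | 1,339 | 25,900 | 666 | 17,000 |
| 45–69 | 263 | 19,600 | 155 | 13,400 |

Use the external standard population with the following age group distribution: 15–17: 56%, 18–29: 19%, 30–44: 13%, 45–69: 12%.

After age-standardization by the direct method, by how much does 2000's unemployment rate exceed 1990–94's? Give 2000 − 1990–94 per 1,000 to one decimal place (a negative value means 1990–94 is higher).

Age-specific rates per 1,000 for 2000: 77.705, 100.000, 51.699, 13.418.
For 1990–94: 76.324, 69.600, 39.176, 11.567.
Standard weights: 0.56, 0.19, 0.13, 0.12.
2000: 0.5600×77.705 + 0.1900×100.000 + 0.1300×51.699 + 0.1200×13.418 = 70.8458 per 1,000.
1990–94: 0.5600×76.324 + 0.1900×69.600 + 0.1300×39.176 + 0.1200×11.567 = 62.4462 per 1,000.
Difference = 70.8458 − 62.4462 = 8.3996.

8.4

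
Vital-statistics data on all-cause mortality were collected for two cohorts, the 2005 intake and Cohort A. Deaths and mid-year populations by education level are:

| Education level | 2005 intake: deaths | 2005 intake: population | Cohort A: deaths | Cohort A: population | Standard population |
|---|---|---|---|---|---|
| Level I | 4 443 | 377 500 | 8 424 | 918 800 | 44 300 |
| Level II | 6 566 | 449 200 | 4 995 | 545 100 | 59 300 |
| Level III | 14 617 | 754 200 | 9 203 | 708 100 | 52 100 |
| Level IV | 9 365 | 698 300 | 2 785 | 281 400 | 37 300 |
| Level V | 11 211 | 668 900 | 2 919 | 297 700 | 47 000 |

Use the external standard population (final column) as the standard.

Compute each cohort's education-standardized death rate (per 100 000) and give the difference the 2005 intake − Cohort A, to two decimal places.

Education-specific rates per 100 000 for the 2005 intake: 1176.95, 1461.71, 1938.08, 1341.11, 1676.04.
For Cohort A: 916.85, 916.35, 1299.68, 989.69, 980.52.
Standard total = 240 000; weights = 0.1846, 0.2471, 0.2171, 0.1554, 0.1958.
The 2005 intake: 0.1846×1176.95 + 0.2471×1461.71 + 0.2171×1938.08 + 0.1554×1341.11 + 0.1958×1676.04 = 1535.7901 per 100 000.
Cohort A: 0.1846×916.85 + 0.2471×916.35 + 0.2171×1299.68 + 0.1554×989.69 + 0.1958×980.52 = 1023.6194 per 100 000.
Difference = 1535.7901 − 1023.6194 = 512.1707.

512.17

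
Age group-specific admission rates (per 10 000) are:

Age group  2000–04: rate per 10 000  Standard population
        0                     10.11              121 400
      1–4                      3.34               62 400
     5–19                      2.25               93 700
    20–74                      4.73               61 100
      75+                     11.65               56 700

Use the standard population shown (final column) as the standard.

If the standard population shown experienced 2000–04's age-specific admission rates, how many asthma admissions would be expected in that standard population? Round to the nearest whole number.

Expected asthma admissions = Σ (standard pop × age-specific rate ÷ 10 000)
= 121 400×10.11/10 000 + 62 400×3.34/10 000 + 93 700×2.25/10 000 + 61 100×4.73/10 000 + 56 700×11.65/10 000
= 122.74 + 20.84 + 21.08 + 28.90 + 66.06 = 259.62.

260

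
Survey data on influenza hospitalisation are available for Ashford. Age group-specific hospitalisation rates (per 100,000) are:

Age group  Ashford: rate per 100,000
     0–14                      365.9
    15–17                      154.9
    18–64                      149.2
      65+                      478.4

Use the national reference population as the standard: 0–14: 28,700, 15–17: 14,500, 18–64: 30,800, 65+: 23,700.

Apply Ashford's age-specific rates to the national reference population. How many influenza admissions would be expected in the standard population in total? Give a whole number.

Expected influenza admissions = Σ (standard pop × age-specific rate ÷ 100,000)
= 28,700×365.9/100,000 + 14,500×154.9/100,000 + 30,800×149.2/100,000 + 23,700×478.4/100,000
= 105.01 + 22.46 + 45.95 + 113.38 = 286.81.

287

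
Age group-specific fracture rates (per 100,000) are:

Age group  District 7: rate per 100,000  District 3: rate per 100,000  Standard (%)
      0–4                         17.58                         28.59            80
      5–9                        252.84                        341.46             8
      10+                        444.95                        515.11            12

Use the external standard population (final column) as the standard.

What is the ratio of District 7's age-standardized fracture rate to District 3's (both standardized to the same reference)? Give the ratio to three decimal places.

0.783

Standard weights: 0.80, 0.08, 0.12.
District 7: 0.8000×17.58 + 0.0800×252.84 + 0.1200×444.95 = 87.6852 per 100,000.
District 3: 0.8000×28.59 + 0.0800×341.46 + 0.1200×515.11 = 112.0020 per 100,000.
Ratio = 87.6852 ÷ 112.0020 = 0.78289.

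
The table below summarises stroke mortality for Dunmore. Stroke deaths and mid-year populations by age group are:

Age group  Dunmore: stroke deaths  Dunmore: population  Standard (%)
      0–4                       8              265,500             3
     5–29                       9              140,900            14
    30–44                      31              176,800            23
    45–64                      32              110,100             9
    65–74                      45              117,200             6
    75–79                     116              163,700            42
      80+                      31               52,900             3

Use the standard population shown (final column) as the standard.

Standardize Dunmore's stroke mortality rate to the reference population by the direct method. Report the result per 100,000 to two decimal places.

41.46

Age-specific rates per 100,000 for Dunmore: 3.01, 6.39, 17.53, 29.06, 38.40, 70.86, 58.60.
Standard weights: 0.03, 0.14, 0.23, 0.09, 0.06, 0.42, 0.03.
Standardized rate: 0.0300×3.01 + 0.1400×6.39 + 0.2300×17.53 + 0.0900×29.06 + 0.0600×38.40 + 0.4200×70.86 + 0.0300×58.60 = 41.4568 per 100,000.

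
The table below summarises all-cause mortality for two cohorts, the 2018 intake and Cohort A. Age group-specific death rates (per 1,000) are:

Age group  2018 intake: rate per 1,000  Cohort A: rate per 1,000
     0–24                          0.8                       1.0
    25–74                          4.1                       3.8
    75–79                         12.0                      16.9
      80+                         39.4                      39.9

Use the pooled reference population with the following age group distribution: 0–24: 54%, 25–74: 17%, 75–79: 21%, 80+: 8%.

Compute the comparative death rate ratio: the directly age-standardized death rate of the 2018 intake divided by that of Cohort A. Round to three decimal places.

Standard weights: 0.54, 0.17, 0.21, 0.08.
The 2018 intake: 0.5400×0.8 + 0.1700×4.1 + 0.2100×12.0 + 0.0800×39.4 = 6.8010 per 1,000.
Cohort A: 0.5400×1.0 + 0.1700×3.8 + 0.2100×16.9 + 0.0800×39.9 = 7.9270 per 1,000.
Ratio = 6.8010 ÷ 7.9270 = 0.85795.

0.858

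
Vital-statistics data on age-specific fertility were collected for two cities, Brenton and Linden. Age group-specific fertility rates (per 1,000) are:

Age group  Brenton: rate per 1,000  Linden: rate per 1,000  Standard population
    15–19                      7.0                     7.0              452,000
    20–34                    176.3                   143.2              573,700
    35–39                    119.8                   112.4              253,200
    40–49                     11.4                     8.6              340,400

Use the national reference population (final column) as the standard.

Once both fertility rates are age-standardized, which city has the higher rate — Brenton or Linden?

Brenton

Standard total = 1,619,300; weights = 0.2791, 0.3543, 0.1564, 0.2102.
Brenton: 0.2791×7.0 + 0.3543×176.3 + 0.1564×119.8 + 0.2102×11.4 = 85.5439 per 1,000.
Linden: 0.2791×7.0 + 0.3543×143.2 + 0.1564×112.4 + 0.2102×8.6 = 72.0712 per 1,000.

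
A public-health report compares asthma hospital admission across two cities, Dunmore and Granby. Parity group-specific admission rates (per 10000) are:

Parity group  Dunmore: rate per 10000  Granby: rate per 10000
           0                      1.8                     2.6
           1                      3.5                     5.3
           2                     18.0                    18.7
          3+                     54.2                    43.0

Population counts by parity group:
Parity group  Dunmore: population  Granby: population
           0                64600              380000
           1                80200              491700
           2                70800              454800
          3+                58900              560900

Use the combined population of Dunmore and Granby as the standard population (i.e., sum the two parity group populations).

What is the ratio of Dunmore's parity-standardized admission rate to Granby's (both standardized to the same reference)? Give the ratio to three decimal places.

Combined standard total = 2161900; weights = 0.2057, 0.2645, 0.2431, 0.2867.
Dunmore: 0.2057×1.8 + 0.2645×3.5 + 0.2431×18.0 + 0.2867×54.2 = 21.2109 per 10000.
Granby: 0.2057×2.6 + 0.2645×5.3 + 0.2431×18.7 + 0.2867×43.0 = 18.8108 per 10000.
Ratio = 21.2109 ÷ 18.8108 = 1.12759.

1.128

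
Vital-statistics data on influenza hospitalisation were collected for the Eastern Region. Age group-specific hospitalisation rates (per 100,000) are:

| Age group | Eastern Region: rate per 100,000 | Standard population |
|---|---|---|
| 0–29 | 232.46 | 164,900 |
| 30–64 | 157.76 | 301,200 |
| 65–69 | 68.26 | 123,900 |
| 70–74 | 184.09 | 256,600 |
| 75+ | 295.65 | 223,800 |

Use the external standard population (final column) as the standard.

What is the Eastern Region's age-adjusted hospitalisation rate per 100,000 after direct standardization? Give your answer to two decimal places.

194.05

Standard total = 1,070,400; weights = 0.1541, 0.2814, 0.1158, 0.2397, 0.2091.
Standardized rate: 0.1541×232.46 + 0.2814×157.76 + 0.1158×68.26 + 0.2397×184.09 + 0.2091×295.65 = 194.0502 per 100,000.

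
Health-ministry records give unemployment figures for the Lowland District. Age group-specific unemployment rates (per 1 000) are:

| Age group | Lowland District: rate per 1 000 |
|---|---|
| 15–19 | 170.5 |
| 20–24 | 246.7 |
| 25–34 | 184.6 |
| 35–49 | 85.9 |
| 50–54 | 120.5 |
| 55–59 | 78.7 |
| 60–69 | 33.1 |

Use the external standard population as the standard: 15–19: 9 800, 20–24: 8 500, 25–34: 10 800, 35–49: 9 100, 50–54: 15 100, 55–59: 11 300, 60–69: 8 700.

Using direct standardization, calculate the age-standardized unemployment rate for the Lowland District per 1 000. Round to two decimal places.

130.15

Standard total = 73 300; weights = 0.1337, 0.1160, 0.1473, 0.1241, 0.2060, 0.1542, 0.1187.
Standardized rate: 0.1337×170.5 + 0.1160×246.7 + 0.1473×184.6 + 0.1241×85.9 + 0.2060×120.5 + 0.1542×78.7 + 0.1187×33.1 = 130.1508 per 1 000.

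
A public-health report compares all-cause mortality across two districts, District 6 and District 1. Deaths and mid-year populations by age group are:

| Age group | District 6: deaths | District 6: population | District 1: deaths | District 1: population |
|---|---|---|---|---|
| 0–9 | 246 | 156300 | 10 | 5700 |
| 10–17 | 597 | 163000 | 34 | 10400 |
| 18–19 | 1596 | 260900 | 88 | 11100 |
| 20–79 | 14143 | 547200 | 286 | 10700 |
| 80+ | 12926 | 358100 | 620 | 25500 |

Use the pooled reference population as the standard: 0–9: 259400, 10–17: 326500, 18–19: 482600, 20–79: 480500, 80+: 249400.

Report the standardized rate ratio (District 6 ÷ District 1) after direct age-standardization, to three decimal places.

Age-specific rates per 100000 for District 6: 157.39, 366.26, 611.73, 2584.61, 3609.61.
For District 1: 175.44, 326.92, 792.79, 2672.90, 2431.37.
Standard total = 1798400; weights = 0.1442, 0.1816, 0.2683, 0.2672, 0.1387.
District 6: 0.1442×157.39 + 0.1816×366.26 + 0.2683×611.73 + 0.2672×2584.61 + 0.1387×3609.61 = 1444.4909 per 100000.
District 1: 0.1442×175.44 + 0.1816×326.92 + 0.2683×792.79 + 0.2672×2672.90 + 0.1387×2431.37 = 1348.7335 per 100000.
Ratio = 1444.4909 ÷ 1348.7335 = 1.07100.

1.071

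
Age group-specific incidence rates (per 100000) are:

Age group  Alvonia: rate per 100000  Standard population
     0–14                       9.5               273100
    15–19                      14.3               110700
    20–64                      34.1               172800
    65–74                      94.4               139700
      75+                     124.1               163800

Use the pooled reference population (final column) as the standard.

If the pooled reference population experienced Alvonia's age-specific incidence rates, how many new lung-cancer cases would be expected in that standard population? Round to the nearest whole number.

436

Expected new lung-cancer cases = Σ (standard pop × age-specific rate ÷ 100000)
= 273100×9.5/100000 + 110700×14.3/100000 + 172800×34.1/100000 + 139700×94.4/100000 + 163800×124.1/100000
= 25.94 + 15.83 + 58.92 + 131.88 + 203.28 = 435.85.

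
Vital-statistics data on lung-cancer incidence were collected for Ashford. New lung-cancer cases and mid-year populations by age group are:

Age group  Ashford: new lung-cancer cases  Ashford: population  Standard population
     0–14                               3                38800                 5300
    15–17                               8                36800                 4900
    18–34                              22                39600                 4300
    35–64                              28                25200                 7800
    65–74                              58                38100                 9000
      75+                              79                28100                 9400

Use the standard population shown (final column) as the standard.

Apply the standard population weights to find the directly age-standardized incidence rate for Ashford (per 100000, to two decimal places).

Age-specific rates per 100000 for Ashford: 7.73, 21.74, 55.56, 111.11, 152.23, 281.14.
Standard total = 40700; weights = 0.1302, 0.1204, 0.1057, 0.1916, 0.2211, 0.2310.
Standardized rate: 0.1302×7.73 + 0.1204×21.74 + 0.1057×55.56 + 0.1916×111.11 + 0.2211×152.23 + 0.2310×281.14 = 129.3818 per 100000.

129.38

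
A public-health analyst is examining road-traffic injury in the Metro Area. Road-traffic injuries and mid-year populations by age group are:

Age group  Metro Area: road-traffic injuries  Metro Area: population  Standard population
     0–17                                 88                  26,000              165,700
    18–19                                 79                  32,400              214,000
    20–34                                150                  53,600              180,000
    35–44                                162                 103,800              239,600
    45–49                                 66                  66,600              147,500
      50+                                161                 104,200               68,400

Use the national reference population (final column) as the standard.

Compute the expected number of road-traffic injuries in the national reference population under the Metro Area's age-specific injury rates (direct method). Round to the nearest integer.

2212

Age-specific rates per 100,000 for the Metro Area: 338.46, 243.83, 279.85, 156.07, 99.10, 154.51.
Expected road-traffic injuries = Σ (standard pop × age-specific rate ÷ 100,000)
= 165,700×338.46/100,000 + 214,000×243.83/100,000 + 180,000×279.85/100,000 + 239,600×156.07/100,000 + 147,500×99.10/100,000 + 68,400×154.51/100,000
= 560.83 + 521.79 + 503.73 + 373.94 + 146.17 + 105.69 = 2212.15.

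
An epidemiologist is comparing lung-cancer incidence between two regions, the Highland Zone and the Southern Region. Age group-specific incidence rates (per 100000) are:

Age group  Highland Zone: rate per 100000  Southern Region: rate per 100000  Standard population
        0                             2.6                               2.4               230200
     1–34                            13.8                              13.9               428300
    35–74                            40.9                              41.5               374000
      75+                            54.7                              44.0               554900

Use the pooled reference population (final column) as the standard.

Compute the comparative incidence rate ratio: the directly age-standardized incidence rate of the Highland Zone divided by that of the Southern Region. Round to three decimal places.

1.123

Standard total = 1587400; weights = 0.1450, 0.2698, 0.2356, 0.3496.
The Highland Zone: 0.1450×2.6 + 0.2698×13.8 + 0.2356×40.9 + 0.3496×54.7 = 32.8579 per 100000.
The Southern Region: 0.1450×2.4 + 0.2698×13.9 + 0.2356×41.5 + 0.3496×44.0 = 29.2569 per 100000.
Ratio = 32.8579 ÷ 29.2569 = 1.12308.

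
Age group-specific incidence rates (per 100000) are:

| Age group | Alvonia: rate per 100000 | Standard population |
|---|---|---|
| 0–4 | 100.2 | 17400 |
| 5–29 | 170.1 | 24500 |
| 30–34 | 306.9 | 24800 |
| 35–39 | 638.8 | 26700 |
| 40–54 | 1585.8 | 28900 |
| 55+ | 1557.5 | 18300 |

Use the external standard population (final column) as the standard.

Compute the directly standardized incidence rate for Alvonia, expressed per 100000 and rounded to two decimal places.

Standard total = 140600; weights = 0.1238, 0.1743, 0.1764, 0.1899, 0.2055, 0.1302.
Standardized rate: 0.1238×100.2 + 0.1743×170.1 + 0.1764×306.9 + 0.1899×638.8 + 0.2055×1585.8 + 0.1302×1557.5 = 746.1585 per 100000.

746.16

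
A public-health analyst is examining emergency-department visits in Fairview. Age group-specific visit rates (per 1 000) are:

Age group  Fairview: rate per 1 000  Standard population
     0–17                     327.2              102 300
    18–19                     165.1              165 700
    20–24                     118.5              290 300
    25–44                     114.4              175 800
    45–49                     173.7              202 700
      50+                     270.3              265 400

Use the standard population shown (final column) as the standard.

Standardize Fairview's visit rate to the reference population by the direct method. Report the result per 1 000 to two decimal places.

Standard total = 1 202 200; weights = 0.0851, 0.1378, 0.2415, 0.1462, 0.1686, 0.2208.
Standardized rate: 0.0851×327.2 + 0.1378×165.1 + 0.2415×118.5 + 0.1462×114.4 + 0.1686×173.7 + 0.2208×270.3 = 184.9013 per 1 000.

184.90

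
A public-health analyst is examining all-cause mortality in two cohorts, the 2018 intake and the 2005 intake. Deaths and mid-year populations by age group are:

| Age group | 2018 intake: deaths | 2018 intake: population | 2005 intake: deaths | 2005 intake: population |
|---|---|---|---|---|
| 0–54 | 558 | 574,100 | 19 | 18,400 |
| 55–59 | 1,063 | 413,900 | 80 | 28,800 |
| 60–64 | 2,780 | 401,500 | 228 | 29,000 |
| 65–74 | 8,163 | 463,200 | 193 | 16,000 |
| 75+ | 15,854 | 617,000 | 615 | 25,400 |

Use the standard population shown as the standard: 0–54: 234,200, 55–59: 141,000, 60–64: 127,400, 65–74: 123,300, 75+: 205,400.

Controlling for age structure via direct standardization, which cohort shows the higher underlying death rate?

Age-specific rates per 100,000 for the 2018 intake: 97.20, 256.83, 692.40, 1762.31, 2569.53.
For the 2005 intake: 103.26, 277.78, 786.21, 1206.25, 2421.26.
Standard total = 831,300; weights = 0.2817, 0.1696, 0.1533, 0.1483, 0.2471.
The 2018 intake: 0.2817×97.20 + 0.1696×256.83 + 0.1533×692.40 + 0.1483×1762.31 + 0.2471×2569.53 = 1073.3328 per 100,000.
The 2005 intake: 0.2817×103.26 + 0.1696×277.78 + 0.1533×786.21 + 0.1483×1206.25 + 0.2471×2421.26 = 973.8608 per 100,000.

2018 intake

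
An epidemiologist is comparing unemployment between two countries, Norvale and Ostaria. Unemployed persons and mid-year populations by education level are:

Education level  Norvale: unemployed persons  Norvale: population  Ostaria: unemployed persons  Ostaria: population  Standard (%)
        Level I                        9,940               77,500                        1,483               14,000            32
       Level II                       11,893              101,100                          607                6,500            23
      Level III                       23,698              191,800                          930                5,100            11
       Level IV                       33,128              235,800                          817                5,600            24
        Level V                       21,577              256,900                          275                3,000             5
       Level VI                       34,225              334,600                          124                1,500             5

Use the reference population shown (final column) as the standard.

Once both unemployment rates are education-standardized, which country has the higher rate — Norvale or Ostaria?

Education-specific rates per 1,000 for Norvale: 128.258, 117.636, 123.556, 140.492, 83.990, 102.286.
For Ostaria: 105.929, 93.385, 182.353, 145.893, 91.667, 82.667.
Standard weights: 0.32, 0.23, 0.11, 0.24, 0.05, 0.05.
Norvale: 0.3200×128.258 + 0.2300×117.636 + 0.1100×123.556 + 0.2400×140.492 + 0.0500×83.990 + 0.0500×102.286 = 124.7219 per 1,000.
Ostaria: 0.3200×105.929 + 0.2300×93.385 + 0.1100×182.353 + 0.2400×145.893 + 0.0500×91.667 + 0.0500×82.667 = 119.1654 per 1,000.
The crude rates (112.27 vs 118.66) would put Ostaria higher, but that reflects its education composition; once standardized to a common education structure, Norvale has the higher underlying rate.

Norvale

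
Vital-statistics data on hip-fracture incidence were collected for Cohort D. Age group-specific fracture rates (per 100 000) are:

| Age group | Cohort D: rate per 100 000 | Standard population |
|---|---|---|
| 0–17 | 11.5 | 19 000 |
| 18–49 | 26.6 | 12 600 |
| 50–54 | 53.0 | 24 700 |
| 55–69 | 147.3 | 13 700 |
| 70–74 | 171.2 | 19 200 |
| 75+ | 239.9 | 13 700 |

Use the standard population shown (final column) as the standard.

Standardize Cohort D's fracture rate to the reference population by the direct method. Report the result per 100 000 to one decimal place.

Standard total = 102 900; weights = 0.1846, 0.1224, 0.2400, 0.1331, 0.1866, 0.1331.
Standardized rate: 0.1846×11.5 + 0.1224×26.6 + 0.2400×53.0 + 0.1331×147.3 + 0.1866×171.2 + 0.1331×239.9 = 101.5981 per 100 000.

101.6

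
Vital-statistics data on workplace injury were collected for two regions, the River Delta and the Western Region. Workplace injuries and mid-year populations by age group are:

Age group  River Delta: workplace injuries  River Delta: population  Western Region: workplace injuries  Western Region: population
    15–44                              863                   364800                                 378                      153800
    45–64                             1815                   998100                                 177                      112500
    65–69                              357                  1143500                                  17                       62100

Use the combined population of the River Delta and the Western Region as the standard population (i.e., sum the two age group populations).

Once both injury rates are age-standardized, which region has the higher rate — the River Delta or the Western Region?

Age-specific rates per 10000 for the River Delta: 23.66, 18.18, 3.12.
For the Western Region: 24.58, 15.73, 2.74.
Combined standard total = 2834800; weights = 0.1829, 0.3918, 0.4253.
The River Delta: 0.1829×23.66 + 0.3918×18.18 + 0.4253×3.12 = 12.7798 per 10000.
The Western Region: 0.1829×24.58 + 0.3918×15.73 + 0.4253×2.74 = 11.8243 per 10000.
The crude rates (12.11 vs 17.42) would put the Western Region higher, but that reflects its age composition; once standardized to a common age structure, the River Delta has the higher underlying rate.

River Delta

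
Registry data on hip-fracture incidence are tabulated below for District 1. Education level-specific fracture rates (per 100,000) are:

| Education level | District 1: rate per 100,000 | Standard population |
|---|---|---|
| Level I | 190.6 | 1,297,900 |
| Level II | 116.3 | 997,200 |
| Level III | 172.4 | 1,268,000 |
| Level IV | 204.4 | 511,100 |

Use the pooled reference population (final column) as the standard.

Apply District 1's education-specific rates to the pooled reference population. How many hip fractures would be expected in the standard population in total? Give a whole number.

Expected hip fractures = Σ (standard pop × education-specific rate ÷ 100,000)
= 1,297,900×190.6/100,000 + 997,200×116.3/100,000 + 1,268,000×172.4/100,000 + 511,100×204.4/100,000
= 2473.80 + 1159.74 + 2186.03 + 1044.69 = 6864.26.

6864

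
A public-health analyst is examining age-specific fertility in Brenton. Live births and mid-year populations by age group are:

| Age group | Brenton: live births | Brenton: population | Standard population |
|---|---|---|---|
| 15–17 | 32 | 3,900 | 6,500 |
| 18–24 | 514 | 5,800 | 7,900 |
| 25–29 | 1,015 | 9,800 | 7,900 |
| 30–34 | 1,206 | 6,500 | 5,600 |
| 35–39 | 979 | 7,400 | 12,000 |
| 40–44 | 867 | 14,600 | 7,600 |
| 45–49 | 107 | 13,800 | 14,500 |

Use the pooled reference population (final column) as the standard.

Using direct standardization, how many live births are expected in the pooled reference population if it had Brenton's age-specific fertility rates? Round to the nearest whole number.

Age-specific rates per 1,000 for Brenton: 8.205, 88.621, 103.571, 185.538, 132.297, 59.384, 7.754.
Expected live births = Σ (standard pop × age-specific rate ÷ 1,000)
= 6,500×8.205/1,000 + 7,900×88.621/1,000 + 7,900×103.571/1,000 + 5,600×185.538/1,000 + 12,000×132.297/1,000 + 7,600×59.384/1,000 + 14,500×7.754/1,000
= 53.33 + 700.10 + 818.21 + 1039.02 + 1587.57 + 451.32 + 112.43 = 4761.98.

4762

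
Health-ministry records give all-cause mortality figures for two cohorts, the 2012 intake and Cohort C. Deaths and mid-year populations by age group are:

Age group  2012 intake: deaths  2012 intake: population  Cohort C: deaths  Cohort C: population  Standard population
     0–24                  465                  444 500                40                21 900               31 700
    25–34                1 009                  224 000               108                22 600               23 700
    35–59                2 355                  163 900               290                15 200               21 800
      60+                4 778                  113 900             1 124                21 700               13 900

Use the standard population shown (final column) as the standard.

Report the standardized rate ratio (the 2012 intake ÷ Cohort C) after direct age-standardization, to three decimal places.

0.793

Age-specific rates per 100 000 for the 2012 intake: 104.61, 450.45, 1436.85, 4194.91.
For Cohort C: 182.65, 477.88, 1907.89, 5179.72.
Standard total = 91 100; weights = 0.3480, 0.2602, 0.2393, 0.1526.
The 2012 intake: 0.3480×104.61 + 0.2602×450.45 + 0.2393×1436.85 + 0.1526×4194.91 = 1137.4793 per 100 000.
Cohort C: 0.3480×182.65 + 0.2602×477.88 + 0.2393×1907.89 + 0.1526×5179.72 = 1434.7517 per 100 000.
Ratio = 1137.4793 ÷ 1434.7517 = 0.79281.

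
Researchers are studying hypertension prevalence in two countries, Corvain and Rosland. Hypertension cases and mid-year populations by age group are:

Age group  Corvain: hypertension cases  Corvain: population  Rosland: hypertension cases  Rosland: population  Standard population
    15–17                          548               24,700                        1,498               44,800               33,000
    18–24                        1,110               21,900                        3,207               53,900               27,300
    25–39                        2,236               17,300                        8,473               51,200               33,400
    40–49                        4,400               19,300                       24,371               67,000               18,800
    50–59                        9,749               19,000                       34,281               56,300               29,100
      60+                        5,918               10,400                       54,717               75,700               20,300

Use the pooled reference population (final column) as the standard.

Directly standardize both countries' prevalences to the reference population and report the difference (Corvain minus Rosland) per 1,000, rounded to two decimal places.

-63.52

Age-specific rates per 1,000 for Corvain: 22.186, 50.685, 129.249, 227.979, 513.105, 569.038.
For Rosland: 33.438, 59.499, 165.488, 363.746, 608.899, 722.814.
Standard total = 161,900; weights = 0.2038, 0.1686, 0.2063, 0.1161, 0.1797, 0.1254.
Corvain: 0.2038×22.186 + 0.1686×50.685 + 0.2063×129.249 + 0.1161×227.979 + 0.1797×513.105 + 0.1254×569.038 = 229.7813 per 1,000.
Rosland: 0.2038×33.438 + 0.1686×59.499 + 0.2063×165.488 + 0.1161×363.746 + 0.1797×608.899 + 0.1254×722.814 = 293.3019 per 1,000.
Difference = 229.7813 − 293.3019 = -63.5205.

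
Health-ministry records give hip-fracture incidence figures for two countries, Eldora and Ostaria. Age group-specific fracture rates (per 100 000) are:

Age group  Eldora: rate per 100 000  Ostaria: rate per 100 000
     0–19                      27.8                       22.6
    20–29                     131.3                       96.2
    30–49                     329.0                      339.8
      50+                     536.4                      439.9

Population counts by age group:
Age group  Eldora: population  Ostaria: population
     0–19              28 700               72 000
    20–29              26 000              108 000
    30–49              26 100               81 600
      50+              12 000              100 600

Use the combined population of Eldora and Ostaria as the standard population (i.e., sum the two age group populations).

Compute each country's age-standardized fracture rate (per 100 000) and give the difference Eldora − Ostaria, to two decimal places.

32.81

Combined standard total = 455 000; weights = 0.2213, 0.2945, 0.2367, 0.2475.
Eldora: 0.2213×27.8 + 0.2945×131.3 + 0.2367×329.0 + 0.2475×536.4 = 255.4409 per 100 000.
Ostaria: 0.2213×22.6 + 0.2945×96.2 + 0.2367×339.8 + 0.2475×439.9 = 222.6282 per 100 000.
Difference = 255.4409 − 222.6282 = 32.8127.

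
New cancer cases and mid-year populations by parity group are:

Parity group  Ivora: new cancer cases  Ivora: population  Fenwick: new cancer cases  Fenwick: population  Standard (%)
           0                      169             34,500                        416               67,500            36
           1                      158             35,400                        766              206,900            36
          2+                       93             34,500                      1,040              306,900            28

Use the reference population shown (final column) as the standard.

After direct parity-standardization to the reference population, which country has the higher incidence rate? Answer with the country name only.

Parity-specific rates per 100,000 for Ivora: 489.86, 446.33, 269.57.
For Fenwick: 616.30, 370.23, 338.87.
Standard weights: 0.36, 0.36, 0.28.
Ivora: 0.3600×489.86 + 0.3600×446.33 + 0.2800×269.57 = 412.5041 per 100,000.
Fenwick: 0.3600×616.30 + 0.3600×370.23 + 0.2800×338.87 = 450.0328 per 100,000.
The crude rates (402.30 vs 382.25) would put Ivora higher, but that reflects its parity composition; once standardized to a common parity structure, Fenwick has the higher underlying rate.

Fenwick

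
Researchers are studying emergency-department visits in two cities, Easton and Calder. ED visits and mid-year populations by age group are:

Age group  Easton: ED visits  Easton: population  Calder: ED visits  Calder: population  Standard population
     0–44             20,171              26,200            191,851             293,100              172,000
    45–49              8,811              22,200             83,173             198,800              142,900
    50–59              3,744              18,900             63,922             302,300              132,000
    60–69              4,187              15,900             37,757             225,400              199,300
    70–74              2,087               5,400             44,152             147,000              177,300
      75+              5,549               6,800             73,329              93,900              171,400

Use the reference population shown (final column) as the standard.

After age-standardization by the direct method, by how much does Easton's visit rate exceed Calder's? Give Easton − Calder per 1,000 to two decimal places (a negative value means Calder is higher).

Age-specific rates per 1,000 for Easton: 769.885, 396.892, 198.095, 263.333, 386.481, 816.029.
For Calder: 654.558, 418.375, 211.452, 167.511, 300.354, 780.927.
Standard total = 994,900; weights = 0.1729, 0.1436, 0.1327, 0.2003, 0.1782, 0.1723.
Easton: 0.1729×769.885 + 0.1436×396.892 + 0.1327×198.095 + 0.2003×263.333 + 0.1782×386.481 + 0.1723×816.029 = 478.5985 per 1,000.
Calder: 0.1729×654.558 + 0.1436×418.375 + 0.1327×211.452 + 0.2003×167.511 + 0.1782×300.354 + 0.1723×780.927 = 422.9269 per 1,000.
Difference = 478.5985 − 422.9269 = 55.6716.

55.67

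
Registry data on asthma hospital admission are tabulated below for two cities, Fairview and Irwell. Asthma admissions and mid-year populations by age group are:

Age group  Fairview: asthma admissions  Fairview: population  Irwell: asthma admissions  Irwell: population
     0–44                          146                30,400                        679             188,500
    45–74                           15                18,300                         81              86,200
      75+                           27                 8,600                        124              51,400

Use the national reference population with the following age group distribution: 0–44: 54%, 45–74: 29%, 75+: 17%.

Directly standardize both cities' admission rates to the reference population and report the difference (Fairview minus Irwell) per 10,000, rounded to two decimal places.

Age-specific rates per 10,000 for Fairview: 48.03, 8.20, 31.40.
For Irwell: 36.02, 9.40, 24.12.
Standard weights: 0.54, 0.29, 0.17.
Fairview: 0.5400×48.03 + 0.2900×8.20 + 0.1700×31.40 = 33.6485 per 10,000.
Irwell: 0.5400×36.02 + 0.2900×9.40 + 0.1700×24.12 = 26.2777 per 10,000.
Difference = 33.6485 − 26.2777 = 7.3708.

7.37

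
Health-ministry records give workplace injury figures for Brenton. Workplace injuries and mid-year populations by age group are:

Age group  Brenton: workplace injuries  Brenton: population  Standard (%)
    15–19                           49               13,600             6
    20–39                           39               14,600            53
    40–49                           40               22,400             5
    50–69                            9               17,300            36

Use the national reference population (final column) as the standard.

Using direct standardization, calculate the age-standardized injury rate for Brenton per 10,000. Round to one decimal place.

19.1

Age-specific rates per 10,000 for Brenton: 36.03, 26.71, 17.86, 5.20.
Standard weights: 0.06, 0.53, 0.05, 0.36.
Standardized rate: 0.0600×36.03 + 0.5300×26.71 + 0.0500×17.86 + 0.3600×5.20 = 19.0850 per 10,000.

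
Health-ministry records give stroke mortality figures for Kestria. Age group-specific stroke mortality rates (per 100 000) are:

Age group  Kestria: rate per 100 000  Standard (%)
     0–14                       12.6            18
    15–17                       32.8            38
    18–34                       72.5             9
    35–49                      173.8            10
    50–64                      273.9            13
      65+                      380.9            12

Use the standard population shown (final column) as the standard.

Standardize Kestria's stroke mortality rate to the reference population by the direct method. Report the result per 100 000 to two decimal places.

119.95

Standard weights: 0.18, 0.38, 0.09, 0.10, 0.13, 0.12.
Standardized rate: 0.1800×12.6 + 0.3800×32.8 + 0.0900×72.5 + 0.1000×173.8 + 0.1300×273.9 + 0.1200×380.9 = 119.9520 per 100 000.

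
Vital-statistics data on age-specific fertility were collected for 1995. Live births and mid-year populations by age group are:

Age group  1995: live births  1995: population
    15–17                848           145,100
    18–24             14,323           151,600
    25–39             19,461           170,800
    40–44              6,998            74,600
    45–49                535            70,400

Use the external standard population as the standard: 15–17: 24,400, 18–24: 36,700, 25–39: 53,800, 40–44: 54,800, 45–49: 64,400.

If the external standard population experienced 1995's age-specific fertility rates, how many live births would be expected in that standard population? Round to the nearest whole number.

Age-specific rates per 1,000 for 1995: 5.844, 94.479, 113.940, 93.807, 7.599.
Expected live births = Σ (standard pop × age-specific rate ÷ 1,000)
= 24,400×5.844/1,000 + 36,700×94.479/1,000 + 53,800×113.940/1,000 + 54,800×93.807/1,000 + 64,400×7.599/1,000
= 142.60 + 3467.38 + 6129.99 + 5140.62 + 489.40 = 15369.99.

15370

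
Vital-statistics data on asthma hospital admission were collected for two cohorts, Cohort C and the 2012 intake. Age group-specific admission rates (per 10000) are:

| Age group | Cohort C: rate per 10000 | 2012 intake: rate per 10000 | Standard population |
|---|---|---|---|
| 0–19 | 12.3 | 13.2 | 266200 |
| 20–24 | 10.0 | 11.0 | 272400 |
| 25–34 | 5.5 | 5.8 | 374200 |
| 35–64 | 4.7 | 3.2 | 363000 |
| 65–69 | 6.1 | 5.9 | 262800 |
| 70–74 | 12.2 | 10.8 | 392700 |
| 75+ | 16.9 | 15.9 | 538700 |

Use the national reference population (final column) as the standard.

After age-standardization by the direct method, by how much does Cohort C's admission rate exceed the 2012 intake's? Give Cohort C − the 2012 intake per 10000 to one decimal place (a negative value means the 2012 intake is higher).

0.4

Standard total = 2470000; weights = 0.1078, 0.1103, 0.1515, 0.1470, 0.1064, 0.1590, 0.2181.
Cohort C: 0.1078×12.3 + 0.1103×10.0 + 0.1515×5.5 + 0.1470×4.7 + 0.1064×6.1 + 0.1590×12.2 + 0.2181×16.9 = 10.2269 per 10000.
The 2012 intake: 0.1078×13.2 + 0.1103×11.0 + 0.1515×5.8 + 0.1470×3.2 + 0.1064×5.9 + 0.1590×10.8 + 0.2181×15.9 = 9.7973 per 10000.
Difference = 10.2269 − 9.7973 = 0.4297.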